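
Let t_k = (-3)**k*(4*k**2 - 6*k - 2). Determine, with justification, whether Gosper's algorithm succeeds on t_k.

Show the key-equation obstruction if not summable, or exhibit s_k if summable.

Compute t_(k+1)/t_k: get 3*(-2*k**2 - k + 2)/(2*k**2 - 3*k - 1).
A = -3, B = 1, C = k**2 - 3*k/2 - 1/2.
Key eq: (-3)·f(k+1) = (1)·f(k) + (k**2 - 3*k/2 - 1/2).
From deg A=0, deg B=0, deg C=2: d=2.
Solve for f: f(k) = -(k**2 - 3*k + 1)/4 (degree 2 ≤ 2).
Then R = B(k−1)f/C = -(k**2 - 3*k + 1)/(2*(2*k**2 - 3*k - 1)), so s_k = R(k)·t_k = (-3)**k*(-k**2 + 3*k - 1).
Δs = (-3)**k*(4*k**2 - 6*k - 2), as required.

Yes. s_k = (-3)**k*(-k**2 + 3*k - 1).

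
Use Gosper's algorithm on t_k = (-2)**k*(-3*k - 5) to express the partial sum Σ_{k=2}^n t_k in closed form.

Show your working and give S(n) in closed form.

Step 1: r(k) = 2*(-3*k - 8)/(3*k + 5).
Gosper form: A/B · C(k+1)/C(k) with A=-2, B=1, C=k + 5/3.
f must satisfy (-2)·f(k+1) − (1)·f(k) = k + 5/3.
d = 1 from the (0,0,1) case.
Solve for f: f(k) = -(k + 1)/3 (degree 1 ≤ 1).
Certificate R = B(k−1)f/C = -(k + 1)/(3*k + 5) gives s_k = (-2)**k*(k + 1).
Check: Δs_k = (-2)**k*(-3*k - 5). ✓
Evaluate: s_(n+1) = (-2)**(n + 1)*(n + 2); subtract s_(2) = 12 ⇒ S(n) = -2*(-2)**n*n + 2*(-2)**(n + 1) - 12.

S(n) = -2*(-2)**n*n + 2*(-2)**(n + 1) - 12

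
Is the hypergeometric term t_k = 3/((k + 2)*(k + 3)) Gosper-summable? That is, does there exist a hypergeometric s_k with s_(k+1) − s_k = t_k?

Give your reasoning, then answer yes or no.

Yes. s_k = 3*k/(2*(k + 2)).

Ratio r(k) = (k + 2)/(k + 4).
Normal form (A,B,C) = (k + 2, k + 4, 1).
Set up (k + 2)·f(k+1) − (k + 3)·f(k) − (1) = 0.
Degrees (1,1,0) ⇒ d ≤ 1.
Match coefficients ⇒ f(k) = k/2.
Certificate R = B(k−1)f/C = k*(k + 3)/2 gives s_k = 3*k/(2*(k + 2)).
Check: Δs_k = 3/(k**2 + 5*k + 6). ✓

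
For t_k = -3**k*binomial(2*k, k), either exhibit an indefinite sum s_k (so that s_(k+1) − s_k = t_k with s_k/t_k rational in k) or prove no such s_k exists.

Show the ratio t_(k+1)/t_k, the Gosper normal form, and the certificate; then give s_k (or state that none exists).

Ratio r(k) = 6*(2*k + 1)/(k + 1).
So A=12*k + 6 and B=k + 1, with C=1.
Need (12*k + 6)·f(k+1) − (k)·f(k) = 1.
deg f ≤ -1 (via 1,1,0).
Negative degree bound (-1): no f exists, t_k not Gosper-summable.

not Gosper-summable; s_k does not exist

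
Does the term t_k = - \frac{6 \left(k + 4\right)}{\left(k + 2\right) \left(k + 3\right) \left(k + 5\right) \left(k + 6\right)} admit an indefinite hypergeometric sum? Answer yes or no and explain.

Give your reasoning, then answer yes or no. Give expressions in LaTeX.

Yes. s_k = \frac{3 k \left(- k - 7\right)}{10 \left(k^{2} + 7 k + 10\right)}.

r(k) = (k + 2)*(k + 5)**2/((k + 4)**2*(k + 7)) after simplifying.
Normal form (A,B,C) = (k + 2, k + 7, k**2 + 8*k + 16).
Need (k + 2)·f(k+1) − (k + 6)·f(k) = k**2 + 8*k + 16.
Degrees (1,1,2) ⇒ d ≤ 4.
Match coefficients ⇒ f(k) = k*(k + 3)*(k + 4)*(k + 7)/20.
Get s_k = R·t_k = 3*k*(-k - 7)/(10*(k**2 + 7*k + 10)) with R(k) = B(k−1)f(k)/C(k) = k*(k + 3)*(k + 6)*(k + 7)/(20*(k + 4)).
Check: Δs_k = 6*(-k - 4)/(k**4 + 16*k**3 + 91*k**2 + 216*k + 180). ✓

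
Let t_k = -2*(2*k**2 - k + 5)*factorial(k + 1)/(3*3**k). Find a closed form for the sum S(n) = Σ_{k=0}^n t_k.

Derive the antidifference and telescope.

S(n) = -(6*3**n + 4*n**3*factorial(n) + 14*n**2*factorial(n) + 14*n*factorial(n) + 4*factorial(n))/(3*3**n)

The ratio is (k + 2)*(-k + 2*(k + 1)**2 + 4)/(3*(2*k**2 - k + 5)).
Factor: A=k/3 + 2/3; B=1; C=k**2 - k/2 + 5/2.
Need (k/3 + 2/3)·f(k+1) − (1)·f(k) = k**2 - k/2 + 5/2.
Bound: deg f ≤ 1.
Solve for f: f(k) = 3*(2*k - 1)/2 (degree 1 ≤ 1).
Get s_k = R·t_k = -2*(2*k - 1)*factorial(k + 1)/3**k with R(k) = B(k−1)f(k)/C(k) = 3*(2*k - 1)/(2*k**2 - k + 5).
s_(k+1) − s_k = -2*(2*k**2 - k + 5)*factorial(k + 1)/(3*3**k) = t_k.
Σ_(k=0)^n t_k = s_(n+1) − s_(0) = (-2*3**(-n - 1)*(2*n + 1)*factorial(n + 2)) − (2), i.e. -(6*3**n + 4*n**3*factorial(n) + 14*n**2*factorial(n) + 14*n*factorial(n) + 4*factorial(n))/(3*3**n).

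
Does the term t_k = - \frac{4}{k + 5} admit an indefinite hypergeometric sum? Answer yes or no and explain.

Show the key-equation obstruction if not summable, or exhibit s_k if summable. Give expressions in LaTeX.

The ratio is (k + 5)/(k + 6).
Gosper form: A/B · C(k+1)/C(k) with A=k + 5, B=k + 6, C=1.
Key eq: (k + 5)·f(k+1) = (k + 5)·f(k) + (1).
Bound: deg f ≤ 0.
Generic f = c0 gives residual -1; -1 = 0 cannot hold, so t_k is not Gosper-summable.

No — t_k has no hypergeometric antidifference.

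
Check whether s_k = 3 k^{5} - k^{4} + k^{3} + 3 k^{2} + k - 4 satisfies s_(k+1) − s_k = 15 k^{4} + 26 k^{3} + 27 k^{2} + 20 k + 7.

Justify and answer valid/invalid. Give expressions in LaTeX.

s_(k+1) = 3*k**5 + 14*k**4 + 27*k**3 + 30*k**2 + 21*k + 3
s_(k+1) − s_k = 15*k**4 + 26*k**3 + 27*k**2 + 20*k + 7
(s_(k+1) − s_k) − t_k = 0

valid (s_(k+1) − s_k reduces to t_k)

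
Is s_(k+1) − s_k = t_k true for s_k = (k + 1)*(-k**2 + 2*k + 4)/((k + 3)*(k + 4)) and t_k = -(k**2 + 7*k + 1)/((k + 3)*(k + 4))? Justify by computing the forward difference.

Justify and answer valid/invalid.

s_(k+1) = (k + 2)*(2*k - (k + 1)**2 + 6)/((k + 4)*(k + 5))
s_(k+1) − s_k = (-k**3 - 12*k**2 - 9*k + 10)/(k**3 + 12*k**2 + 47*k + 60)
(s_(k+1) − s_k) − t_k = 3*(9*k + 5)/(k**3 + 12*k**2 + 47*k + 60)

Invalid: residual 3*(9*k + 5)/(k**3 + 12*k**2 + 47*k + 60) ≠ 0.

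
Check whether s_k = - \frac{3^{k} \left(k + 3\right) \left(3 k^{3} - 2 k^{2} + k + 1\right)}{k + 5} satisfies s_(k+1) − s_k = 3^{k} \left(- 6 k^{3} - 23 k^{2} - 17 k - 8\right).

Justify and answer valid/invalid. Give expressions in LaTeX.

Invalid: residual \frac{3^{k} \left(12 k^{4} + 100 k^{3} + 268 k^{2} + 184 k + 78\right)}{k^{2} + 11 k + 30} ≠ 0.

s_(k+1) = -3**(k + 1)*(k + 4)*(k + 3*(k + 1)**3 - 2*(k + 1)**2 + 2)/(k + 6)
s_(k+1) − s_k = 3**k*(-6*k**5 - 77*k**4 - 350*k**3 - 617*k**2 - 414*k - 162)/(k**2 + 11*k + 30)
(s_(k+1) − s_k) − t_k = 3**k*(12*k**4 + 100*k**3 + 268*k**2 + 184*k + 78)/(k**2 + 11*k + 30)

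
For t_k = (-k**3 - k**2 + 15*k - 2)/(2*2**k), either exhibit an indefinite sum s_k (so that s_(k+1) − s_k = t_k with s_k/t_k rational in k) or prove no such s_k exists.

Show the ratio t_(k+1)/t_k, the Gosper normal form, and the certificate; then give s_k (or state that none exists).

s_k = (k**3 + 4*k**2 - 4*k + 3)/2**k

The ratio is (k**3 + 4*k**2 - 10*k - 11)/(2*(k**3 + k**2 - 15*k + 2)).
Take A(k)=1/2, B(k)=1, C(k)=k**3 + k**2 - 15*k + 2.
f must satisfy (1/2)·f(k+1) − (1)·f(k) = k**3 + k**2 - 15*k + 2.
Degrees (0,0,3) ⇒ d ≤ 3.
A polynomial solution: f(k) = -2*(k**3 + 4*k**2 - 4*k + 3).
R(k) = B(k−1)·f(k)/C(k) = -2*(k**3 + 4*k**2 - 4*k + 3)/(k**3 + k**2 - 15*k + 2); s_k = R·t_k = (k**3 + 4*k**2 - 4*k + 3)/2**k.
s_(k+1) − s_k = (-k**3 - k**2 + 15*k - 2)/(2*2**k) = t_k.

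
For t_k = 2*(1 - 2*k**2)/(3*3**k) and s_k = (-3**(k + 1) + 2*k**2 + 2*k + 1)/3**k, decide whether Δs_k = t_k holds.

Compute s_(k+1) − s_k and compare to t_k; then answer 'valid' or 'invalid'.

valid (s_(k+1) − s_k reduces to t_k)

s_(k+1) = (-9*3**k + 2*k**2 + 6*k + 5)/(3*3**k)
s_(k+1) − s_k = 2*(1 - 2*k**2)/(3*3**k)
(s_(k+1) − s_k) − t_k = 0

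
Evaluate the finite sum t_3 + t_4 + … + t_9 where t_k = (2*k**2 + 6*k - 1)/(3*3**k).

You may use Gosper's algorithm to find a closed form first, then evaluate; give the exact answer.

t_(k+1)/t_k = (2*k**2 + 10*k + 7)/(3*(2*k**2 + 6*k - 1)).
Factor: A=1/3; B=1; C=k**2 + 3*k - 1/2.
f must satisfy (1/3)·f(k+1) − (1)·f(k) = k**2 + 3*k - 1/2.
d = 2 from the (0,0,2) case.
Solve for f: f(k) = -3*(k**2 + 4*k + 2)/2 (degree 2 ≤ 2).
Certificate R = B(k−1)f/C = -3*(k**2 + 4*k + 2)/(2*k**2 + 6*k - 1) gives s_k = (-k**2 - 4*k - 2)/3**k.
Δs = (2*k**2 + 6*k - 1)/(3*3**k), as required.
Sum = s_(10) − s_(3); s_(10) = -142/59049, s_(3) = -23/27 ⇒ 50159/59049.

Σ = 50159/59049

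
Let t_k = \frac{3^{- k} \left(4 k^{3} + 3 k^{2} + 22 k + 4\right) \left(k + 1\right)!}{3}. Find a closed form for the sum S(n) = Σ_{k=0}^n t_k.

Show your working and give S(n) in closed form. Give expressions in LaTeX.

Ratio r(k) = (4*k**4 + 23*k**3 + 70*k**2 + 113*k + 66)/(3*(4*k**3 + 3*k**2 + 22*k + 4)).
Take A(k)=k/3 + 2/3, B(k)=1, C(k)=k**3 + 3*k**2/4 + 11*k/2 + 1.
Key eq: (k/3 + 2/3)·f(k+1) = (1)·f(k) + (k**3 + 3*k**2/4 + 11*k/2 + 1).
Degrees (1,0,3) ⇒ d ≤ 2.
Solving with deg f ≤ 2: f(k) = 3*(4*k**2 - k + 2)/4.
Certificate R = B(k−1)f/C = 3*(4*k**2 - k + 2)/(4*k**3 + 3*k**2 + 22*k + 4) gives s_k = (4*k**2 - k + 2)*factorial(k + 1)/3**k.
Check: Δs_k = (4*k**3 + 3*k**2 + 22*k + 4)*factorial(k + 1)/(3*3**k). ✓
s_(n+1) = 3**(-n - 1)*(4*n**2 + 7*n + 5)*factorial(n + 2) and s_(0) = 2, so S(n) = (-6*3**n + 4*n**4*factorial(n) + 19*n**3*factorial(n) + 34*n**2*factorial(n) + 29*n*factorial(n) + 10*factorial(n))/(3*3**n).

S(n) = \frac{3^{- n} \left(- 6 \cdot 3^{n} + 4 n^{4} n! + 19 n^{3} n! + 34 n^{2} n! + 29 n n! + 10 n!\right)}{3}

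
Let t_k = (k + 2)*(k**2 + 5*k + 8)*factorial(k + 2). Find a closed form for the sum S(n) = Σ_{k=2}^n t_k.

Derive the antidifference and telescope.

Step 1: r(k) = (k + 3)**2*(5*k + (k + 1)**2 + 13)/((k + 2)*(k**2 + 5*k + 8)).
Gosper form: A/B · C(k+1)/C(k) with A=k + 3, B=1, C=k**3 + 7*k**2 + 18*k + 16.
Need (k + 3)·f(k+1) − (1)·f(k) = k**3 + 7*k**2 + 18*k + 16.
From deg A=1, deg B=0, deg C=3: d=2.
Match coefficients ⇒ f(k) = (k + 1)*(k + 2).
Get s_k = R·t_k = (k + 1)*(k + 2)*factorial(k + 2) with R(k) = B(k−1)f(k)/C(k) = (k + 1)/(k**2 + 5*k + 8).
s_(k+1) − s_k = (k + 2)*(k**2 + 5*k + 8)*factorial(k + 2) = t_k.
Σ_(k=2)^n t_k = s_(n+1) − s_(2) = ((n + 2)*(n + 3)*factorial(n + 3)) − (288), i.e. n**2*factorial(n + 3) + 5*n*factorial(n + 3) + 6*factorial(n + 3) - 288.

S(n) = n**2*factorial(n + 3) + 5*n*factorial(n + 3) + 6*factorial(n + 3) - 288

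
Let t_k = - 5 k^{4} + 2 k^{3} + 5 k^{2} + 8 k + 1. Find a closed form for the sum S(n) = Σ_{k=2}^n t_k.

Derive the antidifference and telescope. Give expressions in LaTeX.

Ratio r(k) = (5*k**4 + 18*k**3 + 19*k**2 - 4*k - 11)/(5*k**4 - 2*k**3 - 5*k**2 - 8*k - 1).
Factor: A=1; B=1; C=k**4 - 2*k**3/5 - k**2 - 8*k/5 - 1/5.
Key eq: (1)·f(k+1) = (1)·f(k) + (k**4 - 2*k**3/5 - k**2 - 8*k/5 - 1/5).
From deg A=0, deg B=0, deg C=4: d=5.
Solving with deg f ≤ 5: f(k) = k*(k**4 - 3*k**3 + k**2 - 2*k + 2)/5.
So s_k = (B(k−1)f/C)·t_k = (k*(k**4 - 3*k**3 + k**2 - 2*k + 2)/(5*k**4 - 2*k**3 - 5*k**2 - 8*k - 1))·t_k = k*(-k**4 + 3*k**3 - k**2 + 2*k - 2).
Check: Δs_k = -5*k**4 + 2*k**3 + 5*k**2 + 8*k + 1. ✓
Telescope: S(n) = s_(n+1) − s_(2) = -n**5 - 2*n**4 + n**3 + 7*n**2 + 6*n + 1 − (12) = -n**5 - 2*n**4 + n**3 + 7*n**2 + 6*n - 11.

S(n) = - n^{5} - 2 n^{4} + n^{3} + 7 n^{2} + 6 n - 11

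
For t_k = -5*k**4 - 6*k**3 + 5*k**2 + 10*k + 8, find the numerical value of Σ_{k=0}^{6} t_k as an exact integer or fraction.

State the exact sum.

Σ = -13300

Ratio r(k) = (5*k**4 + 26*k**3 + 43*k**2 + 18*k - 12)/(5*k**4 + 6*k**3 - 5*k**2 - 10*k - 8).
Take A(k)=1, B(k)=1, C(k)=k**4 + 6*k**3/5 - k**2 - 2*k - 8/5.
Set up (1)·f(k+1) − (1)·f(k) − (k**4 + 6*k**3/5 - k**2 - 2*k - 8/5) = 0.
deg f ≤ 5 (via 0,0,4).
Solving with deg f ≤ 5: f(k) = k*(k**2 + 1)*(k**2 - k - 4)/5.
So s_k = (B(k−1)f/C)·t_k = (k*(k**2 + 1)*(k**2 - k - 4)/(5*k**4 + 6*k**3 - 5*k**2 - 10*k - 8))·t_k = k*(-k**4 + k**3 + 3*k**2 + k + 4).
Check: Δs_k = -5*k**4 - 6*k**3 + 5*k**2 + 10*k + 8. ✓
Σ_(k=0)^(6) t_k = s_(7) − s_(0) = -13300 − (0) = -13300.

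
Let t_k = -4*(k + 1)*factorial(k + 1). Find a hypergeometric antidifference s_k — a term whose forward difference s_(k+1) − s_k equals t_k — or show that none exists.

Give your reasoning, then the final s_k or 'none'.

s_k = -4*factorial(k + 1)

r(k) = (k + 2)**2/(k + 1) after simplifying.
Take A(k)=k + 2, B(k)=1, C(k)=k + 1.
Solve (k + 2)·f(k+1) − (1)·f(k) = k + 1.
From deg A=1, deg B=0, deg C=1: d=0.
Solving with deg f ≤ 0: f(k) = 1.
Certificate R = B(k−1)f/C = 1/(k + 1) gives s_k = -4*factorial(k + 1).
Verify: -4*(k + 1)*factorial(k + 1) matches t_k.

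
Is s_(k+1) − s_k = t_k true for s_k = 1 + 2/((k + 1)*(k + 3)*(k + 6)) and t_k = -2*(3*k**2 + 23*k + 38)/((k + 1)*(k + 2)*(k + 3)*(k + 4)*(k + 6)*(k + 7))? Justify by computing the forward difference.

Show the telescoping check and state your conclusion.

valid; difference matches t_k

s_(k+1) = 1 + 2/((k + 2)*(k + 4)*(k + 7))
s_(k+1) − s_k = 2/((k + 2)*(k + 4)*(k + 7)) - 2/((k + 1)*(k + 3)*(k + 6))
(s_(k+1) − s_k) − t_k = 0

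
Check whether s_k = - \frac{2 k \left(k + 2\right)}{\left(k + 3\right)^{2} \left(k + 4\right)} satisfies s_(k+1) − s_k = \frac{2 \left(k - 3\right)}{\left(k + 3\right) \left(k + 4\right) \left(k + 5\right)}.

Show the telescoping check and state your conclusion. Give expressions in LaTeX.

Invalid: residual \frac{2 \left(- 2 k^{2} - 5 k + 9\right)}{k^{5} + 19 k^{4} + 143 k^{3} + 533 k^{2} + 984 k + 720} ≠ 0.

s_(k+1) = -2*(k + 1)*(k + 3)/((k + 4)**2*(k + 5))
s_(k+1) − s_k = 2*(k*(k + 2)*(k + 4)*(k + 5) - (k + 1)*(k + 3)**3)/((k + 3)**2*(k + 4)**2*(k + 5))
(s_(k+1) − s_k) − t_k = 2*(-2*k**2 - 5*k + 9)/(k**5 + 19*k**4 + 143*k**3 + 533*k**2 + 984*k + 720)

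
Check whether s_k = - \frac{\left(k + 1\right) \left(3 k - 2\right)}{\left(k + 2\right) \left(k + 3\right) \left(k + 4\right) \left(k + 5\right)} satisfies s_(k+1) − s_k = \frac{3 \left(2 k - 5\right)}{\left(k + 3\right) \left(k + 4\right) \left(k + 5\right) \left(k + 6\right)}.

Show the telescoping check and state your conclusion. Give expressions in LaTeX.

Invalid: residual \frac{14 - 9 k}{k^{5} + 20 k^{4} + 155 k^{3} + 580 k^{2} + 1044 k + 720} ≠ 0.

s_(k+1) = -(k + 2)*(3*k + 1)/((k + 3)*(k + 4)*(k + 5)*(k + 6))
s_(k+1) − s_k = 2*(3*k**2 - 6*k - 8)/(k**5 + 20*k**4 + 155*k**3 + 580*k**2 + 1044*k + 720)
(s_(k+1) − s_k) − t_k = (14 - 9*k)/(k**5 + 20*k**4 + 155*k**3 + 580*k**2 + 1044*k + 720)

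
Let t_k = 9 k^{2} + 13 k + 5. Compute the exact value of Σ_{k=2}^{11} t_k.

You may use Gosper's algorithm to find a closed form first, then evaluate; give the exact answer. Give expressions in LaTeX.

t_(k+1)/t_k = (9*k**2 + 31*k + 27)/(9*k**2 + 13*k + 5).
So A=1 and B=1, with C=k**2 + 13*k/9 + 5/9.
f must satisfy (1)·f(k+1) − (1)·f(k) = k**2 + 13*k/9 + 5/9.
Bound: deg f ≤ 3.
Solving with deg f ≤ 3: f(k) = k**2*(3*k + 2)/9.
Certificate R = B(k−1)f/C = k**2*(3*k + 2)/(9*k**2 + 13*k + 5) gives s_k = k**2*(3*k + 2).
Δs = 9*k**2 + 13*k + 5, as required.
Evaluate s at k=12 and k=2: 5472 and 32; difference 5440.

Σ = 5440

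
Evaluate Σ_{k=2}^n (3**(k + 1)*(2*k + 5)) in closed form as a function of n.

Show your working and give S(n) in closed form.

S(n) = 9*3**n*n + 18*3**n - 81

Step 1: r(k) = 3*(2*k + 7)/(2*k + 5).
Gosper form: A/B · C(k+1)/C(k) with A=3, B=1, C=k + 5/2.
Set up (3)·f(k+1) − (1)·f(k) − (k + 5/2) = 0.
deg f ≤ 1 (via 0,0,1).
Solve for f: f(k) = (k + 1)/2 (degree 1 ≤ 1).
Certificate R = B(k−1)f/C = (k + 1)/(2*k + 5) gives s_k = 3**(k + 1)*(k + 1).
Verify: 3**(k + 1)*(2*k + 5) matches t_k.
Evaluate: s_(n+1) = 3**(n + 2)*(n + 2); subtract s_(2) = 81 ⇒ S(n) = 9*3**n*n + 18*3**n - 81.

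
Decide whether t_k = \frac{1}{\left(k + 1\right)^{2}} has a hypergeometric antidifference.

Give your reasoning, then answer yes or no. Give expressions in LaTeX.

No — key equation has no polynomial f.

r(k) = (k + 1)**2/(k + 2)**2 after simplifying.
Gosper form: A/B · C(k+1)/C(k) with A=k**2 + 2*k + 1, B=k**2 + 4*k + 4, C=1.
f must satisfy (k**2 + 2*k + 1)·f(k+1) − (k**2 + 2*k + 1)·f(k) = 1.
Degrees (2,2,0) ⇒ d ≤ 0.
Write f(k) = c0. Then LHS − RHS = -1, requiring -1 = 0: contradictory. No certificate.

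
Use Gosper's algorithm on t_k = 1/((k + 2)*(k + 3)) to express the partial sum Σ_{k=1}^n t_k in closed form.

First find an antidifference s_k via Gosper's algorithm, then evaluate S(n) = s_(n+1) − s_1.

t_(k+1)/t_k = (k + 2)/(k + 4).
So A=k + 2 and B=k + 4, with C=1.
Set up (k + 2)·f(k+1) − (k + 3)·f(k) − (1) = 0.
deg f ≤ 1 (via 1,1,0).
Match coefficients ⇒ f(k) = k/2.
Get s_k = R·t_k = k/(2*(k + 2)) with R(k) = B(k−1)f(k)/C(k) = k*(k + 3)/2.
Δs = 1/(k**2 + 5*k + 6), as required.
Telescope: S(n) = s_(n+1) − s_(1) = (n + 1)/(2*(n + 3)) − (1/6) = n/(3*(n + 3)).

S(n) = n/(3*(n + 3))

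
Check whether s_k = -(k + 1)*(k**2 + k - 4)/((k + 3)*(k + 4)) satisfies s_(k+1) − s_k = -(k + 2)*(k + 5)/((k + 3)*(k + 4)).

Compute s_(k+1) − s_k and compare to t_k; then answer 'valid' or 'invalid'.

s_(k+1) = -(k + 2)*(k + (k + 1)**2 - 3)/((k + 4)*(k + 5))
s_(k+1) − s_k = (-k**3 - 12*k**2 - 27*k - 8)/(k**3 + 12*k**2 + 47*k + 60)
(s_(k+1) − s_k) − t_k = 6*(3*k + 7)/(k**3 + 12*k**2 + 47*k + 60)

Invalid: residual 6*(3*k + 7)/(k**3 + 12*k**2 + 47*k + 60) ≠ 0.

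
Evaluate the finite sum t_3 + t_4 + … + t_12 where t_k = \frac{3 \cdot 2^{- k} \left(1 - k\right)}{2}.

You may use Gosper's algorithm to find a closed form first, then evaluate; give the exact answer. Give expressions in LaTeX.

t_(k+1)/t_k = k/(2*(k - 1)).
Gosper form: A/B · C(k+1)/C(k) with A=1/2, B=1, C=k - 1.
Key eq: (1/2)·f(k+1) = (1)·f(k) + (k - 1).
Bound: deg f ≤ 1.
Solve for f: f(k) = -2*k (degree 1 ≤ 1).
So s_k = (B(k−1)f/C)·t_k = (-2*k/(k - 1))·t_k = 3*k/2**k.
Δs = 3*(1 - k)/(2*2**k), as required.
Evaluate s at k=13 and k=3: 39/8192 and 9/8; difference -9177/8192.

Σ = -9177/8192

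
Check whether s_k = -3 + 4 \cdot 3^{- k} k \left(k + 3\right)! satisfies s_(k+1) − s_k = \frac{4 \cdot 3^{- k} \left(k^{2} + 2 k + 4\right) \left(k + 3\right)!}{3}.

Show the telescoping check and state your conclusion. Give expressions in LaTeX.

valid; difference matches t_k

s_(k+1) = 4*3**(-k - 1)*(k + 1)*factorial(k + 4) - 3
s_(k+1) − s_k = 4*(k**2 + 2*k + 4)*factorial(k + 3)/(3*3**k)
(s_(k+1) − s_k) − t_k = 0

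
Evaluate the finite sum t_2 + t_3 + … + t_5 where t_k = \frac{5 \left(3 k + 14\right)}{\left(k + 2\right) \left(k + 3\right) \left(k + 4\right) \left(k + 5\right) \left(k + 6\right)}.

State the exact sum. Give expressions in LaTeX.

Ratio r(k) = (k + 2)*(3*k + 17)/((k + 7)*(3*k + 14)).
So A=k + 2 and B=k + 7, with C=k + 14/3.
f must satisfy (k + 2)·f(k+1) − (k + 6)·f(k) = k + 14/3.
deg f ≤ 4 (via 1,1,1).
Coefficient equations give f(k) = k*(k + 4)*(k**2 + 10*k + 31)/90.
Certificate R = B(k−1)f/C = k*(k + 4)*(k + 6)*(k**2 + 10*k + 31)/(30*(3*k + 14)) gives s_k = k*(k**2 + 10*k + 31)/(6*(k**3 + 10*k**2 + 31*k + 30)).
Check: Δs_k = 5*(3*k + 14)/(k**5 + 20*k**4 + 155*k**3 + 580*k**2 + 1044*k + 720). ✓
Telescoping: Σ = s_(6) − s_(2) = 127/792 − (11/84) = 163/5544.

Σ = 163/5544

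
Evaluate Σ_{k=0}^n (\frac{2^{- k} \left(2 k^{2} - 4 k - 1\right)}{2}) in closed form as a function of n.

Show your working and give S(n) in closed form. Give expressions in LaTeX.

r(k) = (2*k**2 - 3)/(2*(2*k**2 - 4*k - 1)) after simplifying.
Take A(k)=1/2, B(k)=1, C(k)=k**2 - 2*k - 1/2.
Set up (1/2)·f(k+1) − (1)·f(k) − (k**2 - 2*k - 1/2) = 0.
Degrees (0,0,2) ⇒ d ≤ 2.
Coefficient equations give f(k) = -2*k**2 - 1.
Get s_k = R·t_k = (-2*k**2 - 1)/2**k with R(k) = B(k−1)f(k)/C(k) = -2*(2*k**2 + 1)/(2*k**2 - 4*k - 1).
Check: Δs_k = (2*k**2 - 4*k - 1)/(2*2**k). ✓
Evaluate: s_(n+1) = 2**(-n - 1)*(-2*n**2 - 4*n - 3); subtract s_(0) = -1 ⇒ S(n) = 2**(-n - 1)*(2**(n + 1) - 2*n**2 - 4*n - 3).

S(n) = 2^{- n - 1} \left(2^{n + 1} - 2 n^{2} - 4 n - 3\right)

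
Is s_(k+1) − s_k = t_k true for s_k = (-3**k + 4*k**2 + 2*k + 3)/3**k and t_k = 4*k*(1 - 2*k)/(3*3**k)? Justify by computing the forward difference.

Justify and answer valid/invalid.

s_(k+1) = (-3*3**k + 4*k**2 + 10*k + 9)/(3*3**k)
s_(k+1) − s_k = 4*k*(1 - 2*k)/(3*3**k)
(s_(k+1) − s_k) − t_k = 0

valid; difference matches t_k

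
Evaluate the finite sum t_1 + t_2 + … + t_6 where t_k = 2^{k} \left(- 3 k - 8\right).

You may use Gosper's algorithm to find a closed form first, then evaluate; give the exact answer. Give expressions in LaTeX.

Σ = -2934

Compute t_(k+1)/t_k: get 2*(3*k + 11)/(3*k + 8).
So A=2 and B=1, with C=k + 8/3.
Solve (2)·f(k+1) − (1)·f(k) = k + 8/3.
d = 1 from the (0,0,1) case.
Solving with deg f ≤ 1: f(k) = (3*k + 2)/3.
Then R = B(k−1)f/C = (3*k + 2)/(3*k + 8), so s_k = R(k)·t_k = 2**k*(-3*k - 2).
Δs = 2**k*(-3*k - 8), as required.
Σ_(k=1)^(6) t_k = s_(7) − s_(1) = -2944 − (-10) = -2934.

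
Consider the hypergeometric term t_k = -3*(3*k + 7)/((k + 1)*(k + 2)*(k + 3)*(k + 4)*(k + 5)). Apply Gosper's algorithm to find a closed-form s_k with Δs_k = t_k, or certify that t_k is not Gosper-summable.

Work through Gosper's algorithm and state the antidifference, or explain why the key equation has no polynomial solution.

r(k) = (k + 1)*(3*k + 10)/((k + 6)*(3*k + 7)) after simplifying.
Gosper form: A/B · C(k+1)/C(k) with A=k + 1, B=k + 6, C=k + 7/3.
Need (k + 1)·f(k+1) − (k + 5)·f(k) = k + 7/3.
deg f ≤ 4 (via 1,1,1).
A polynomial solution: f(k) = k*(k + 2)*(k**2 + 8*k + 19)/36.
So s_k = (B(k−1)f/C)·t_k = (k*(k + 2)*(k + 5)*(k**2 + 8*k + 19)/(12*(3*k + 7)))·t_k = k*(-k**2 - 8*k - 19)/(4*(k**3 + 8*k**2 + 19*k + 12)).
Check: Δs_k = 3*(-3*k - 7)/(k**5 + 15*k**4 + 85*k**3 + 225*k**2 + 274*k + 120). ✓

s_k = k*(-k**2 - 8*k - 19)/(4*(k**3 + 8*k**2 + 19*k + 12))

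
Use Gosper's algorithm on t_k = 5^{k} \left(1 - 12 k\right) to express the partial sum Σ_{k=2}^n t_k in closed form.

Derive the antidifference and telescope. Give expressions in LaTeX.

Step 1: r(k) = 5*(12*k + 11)/(12*k - 1).
Factor: A=5; B=1; C=k - 1/12.
Need (5)·f(k+1) − (1)·f(k) = k - 1/12.
Bound: deg f ≤ 1.
Solve for f: f(k) = (3*k - 4)/12 (degree 1 ≤ 1).
Certificate R = B(k−1)f/C = (3*k - 4)/(12*k - 1) gives s_k = 5**k*(4 - 3*k).
Check: Δs_k = 5**k*(1 - 12*k). ✓
Evaluate: s_(n+1) = 5**(n + 1)*(1 - 3*n); subtract s_(2) = -50 ⇒ S(n) = -15*5**n*n + 5*5**n + 50.

S(n) = - 15 \cdot 5^{n} n + 5 \cdot 5^{n} + 50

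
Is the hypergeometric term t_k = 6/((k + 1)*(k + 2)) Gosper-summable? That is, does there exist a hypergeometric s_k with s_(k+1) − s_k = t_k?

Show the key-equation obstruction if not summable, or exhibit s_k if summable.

r(k) = (k + 1)/(k + 3) after simplifying.
Factor: A=k + 1; B=k + 3; C=1.
Set up (k + 1)·f(k+1) − (k + 2)·f(k) − (1) = 0.
Degrees (1,1,0) ⇒ d ≤ 1.
Solving with deg f ≤ 1: f(k) = k.
So s_k = (B(k−1)f/C)·t_k = (k*(k + 2))·t_k = 6*k/(k + 1).
Δs = 6/(k**2 + 3*k + 2), as required.

Yes. s_k = 6*k/(k + 1).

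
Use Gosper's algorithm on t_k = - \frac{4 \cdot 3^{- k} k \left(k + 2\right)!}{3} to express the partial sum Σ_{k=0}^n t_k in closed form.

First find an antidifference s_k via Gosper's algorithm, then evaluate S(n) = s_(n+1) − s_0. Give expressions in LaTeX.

S(n) = 8 - \frac{4 \cdot 3^{- n} \left(n + 3\right)!}{3}

The ratio is (k + 1)*(k + 3)/(3*k).
A = k/3 + 1, B = 1, C = k.
Solve (k/3 + 1)·f(k+1) − (1)·f(k) = k.
Degrees (1,0,1) ⇒ d ≤ 0.
A polynomial solution: f(k) = 3.
Get s_k = R·t_k = -4*factorial(k + 2)/3**k with R(k) = B(k−1)f(k)/C(k) = 3/k.
s_(k+1) − s_k = -4*k*factorial(k + 2)/(3*3**k) = t_k.
Evaluate: s_(n+1) = -4*3**(-n - 1)*factorial(n + 3); subtract s_(0) = -8 ⇒ S(n) = 8 - 4*factorial(n + 3)/(3*3**n).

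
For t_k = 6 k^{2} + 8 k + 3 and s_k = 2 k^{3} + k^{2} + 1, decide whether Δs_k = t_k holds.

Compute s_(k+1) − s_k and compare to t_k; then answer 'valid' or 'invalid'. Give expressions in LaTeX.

s_(k+1) = 2*(k + 1)**3 + (k + 1)**2 + 1
s_(k+1) − s_k = 6*k**2 + 8*k + 3
(s_(k+1) − s_k) − t_k = 0

valid; difference matches t_k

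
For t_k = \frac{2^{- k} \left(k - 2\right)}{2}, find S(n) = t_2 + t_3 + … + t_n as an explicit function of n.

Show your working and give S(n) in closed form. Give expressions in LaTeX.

S(n) = \frac{1}{4} - \frac{2^{- n} n}{2}

Ratio r(k) = (k - 1)/(2*(k - 2)).
Take A(k)=1/2, B(k)=1, C(k)=k - 2.
Need (1/2)·f(k+1) − (1)·f(k) = k - 2.
From deg A=0, deg B=0, deg C=1: d=1.
Solving with deg f ≤ 1: f(k) = -2*(k - 1).
Get s_k = R·t_k = (1 - k)/2**k with R(k) = B(k−1)f(k)/C(k) = -2*(k - 1)/(k - 2).
s_(k+1) − s_k = (k - 2)/(2*2**k) = t_k.
Σ_(k=2)^n t_k = s_(n+1) − s_(2) = (-2**(-n - 1)*n) − (-1/4), i.e. 1/4 - n/(2*2**n).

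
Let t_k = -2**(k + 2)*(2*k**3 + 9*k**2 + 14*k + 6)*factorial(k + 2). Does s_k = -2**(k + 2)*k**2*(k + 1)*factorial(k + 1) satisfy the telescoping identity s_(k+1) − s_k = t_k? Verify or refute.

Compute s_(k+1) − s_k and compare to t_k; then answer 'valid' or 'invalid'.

s_(k+1) = -2**(k + 3)*(k + 1)**2*(k + 2)*factorial(k + 2)
s_(k+1) − s_k = -2**(k + 2)*(k + 1)*(2*k**3 + 9*k**2 + 16*k + 8)*factorial(k + 1)
(s_(k+1) − s_k) − t_k = 2**(k + 2)*(2*k**3 + 7*k**2 + 10*k + 4)*factorial(k + 1)

Invalid: residual 2**(k + 2)*(2*k**3 + 7*k**2 + 10*k + 4)*factorial(k + 1) ≠ 0.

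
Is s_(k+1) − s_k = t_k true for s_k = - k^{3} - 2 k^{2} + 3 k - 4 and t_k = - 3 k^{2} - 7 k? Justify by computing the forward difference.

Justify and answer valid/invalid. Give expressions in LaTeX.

s_(k+1) = -k**3 - 5*k**2 - 4*k - 4
s_(k+1) − s_k = k*(-3*k - 7)
(s_(k+1) − s_k) − t_k = 0

Valid: the claim telescopes to t_k.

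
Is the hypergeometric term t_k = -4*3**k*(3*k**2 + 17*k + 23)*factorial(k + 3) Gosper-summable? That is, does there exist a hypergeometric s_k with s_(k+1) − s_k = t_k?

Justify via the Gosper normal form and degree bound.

Ratio r(k) = 3*(3*k**3 + 35*k**2 + 135*k + 172)/(3*k**2 + 17*k + 23).
So A=3*k + 12 and B=1, with C=k**2 + 17*k/3 + 23/3.
f must satisfy (3*k + 12)·f(k+1) − (1)·f(k) = k**2 + 17*k/3 + 23/3.
deg f ≤ 1 (via 1,0,2).
A polynomial solution: f(k) = (k + 1)/3.
So s_k = (B(k−1)f/C)·t_k = ((k + 1)/(3*k**2 + 17*k + 23))·t_k = -4*3**k*(k + 1)*factorial(k + 3).
Δs = -4*3**k*(3*k**2 + 17*k + 23)*factorial(k + 3), as required.

Yes. s_k = -4*3**k*(k + 1)*factorial(k + 3).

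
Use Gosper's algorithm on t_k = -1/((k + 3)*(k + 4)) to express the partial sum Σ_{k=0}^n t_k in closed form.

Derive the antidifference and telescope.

Step 1: r(k) = (k + 3)/(k + 5).
So A=k + 3 and B=k + 5, with C=1.
Solve (k + 3)·f(k+1) − (k + 4)·f(k) = 1.
From deg A=1, deg B=1, deg C=0: d=1.
Solving with deg f ≤ 1: f(k) = k/3.
So s_k = (B(k−1)f/C)·t_k = (k*(k + 4)/3)·t_k = -k/(3*k + 9).
s_(k+1) − s_k = -1/(k**2 + 7*k + 12) = t_k.
Evaluate: s_(n+1) = (-n - 1)/(3*(n + 4)); subtract s_(0) = 0 ⇒ S(n) = (-n - 1)/(3*(n + 4)).

S(n) = (-n - 1)/(3*(n + 4))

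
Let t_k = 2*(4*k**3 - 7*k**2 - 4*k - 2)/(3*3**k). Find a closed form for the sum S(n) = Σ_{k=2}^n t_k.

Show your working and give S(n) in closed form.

r(k) = (4*k**3 + 5*k**2 - 6*k - 9)/(3*(4*k**3 - 7*k**2 - 4*k - 2)) after simplifying.
Factor: A=1/3; B=1; C=k**3 - 7*k**2/4 - k - 1/2.
f must satisfy (1/3)·f(k+1) − (1)·f(k) = k**3 - 7*k**2/4 - k - 1/2.
Bound: deg f ≤ 3.
Solve for f: f(k) = -3*k*(4*k**2 - k + 1)/8 (degree 3 ≤ 3).
So s_k = (B(k−1)f/C)·t_k = (-3*k*(4*k**2 - k + 1)/(2*(4*k**3 - 7*k**2 - 4*k - 2)))·t_k = k*(-4*k**2 + k - 1)/3**k.
Verify: 2*(4*k**3 - 7*k**2 - 4*k - 2)/(3*3**k) matches t_k.
s_(n+1) = 3**(-n - 1)*(-4*n**3 - 11*n**2 - 11*n - 4) and s_(2) = -10/3, so S(n) = 3**(-n - 1)*(10*3**n - 4*n**3 - 11*n**2 - 11*n - 4).

S(n) = 3**(-n - 1)*(10*3**n - 4*n**3 - 11*n**2 - 11*n - 4)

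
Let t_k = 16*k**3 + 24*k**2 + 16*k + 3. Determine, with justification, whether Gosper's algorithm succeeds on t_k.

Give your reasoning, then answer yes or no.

Yes. s_k = 4*k**4 - k.

t_(k+1)/t_k = (16*k**3 + 72*k**2 + 112*k + 59)/(16*k**3 + 24*k**2 + 16*k + 3).
Take A(k)=1, B(k)=1, C(k)=k**3 + 3*k**2/2 + k + 3/16.
Set up (1)·f(k+1) − (1)·f(k) − (k**3 + 3*k**2/2 + k + 3/16) = 0.
Degrees (0,0,3) ⇒ d ≤ 4.
Coefficient equations give f(k) = k*(4*k**3 - 1)/16.
Certificate R = B(k−1)f/C = k*(4*k**3 - 1)/(16*k**3 + 24*k**2 + 16*k + 3) gives s_k = 4*k**4 - k.
Check: Δs_k = -4*k**4 + 4*(k + 1)**4 - 1. ✓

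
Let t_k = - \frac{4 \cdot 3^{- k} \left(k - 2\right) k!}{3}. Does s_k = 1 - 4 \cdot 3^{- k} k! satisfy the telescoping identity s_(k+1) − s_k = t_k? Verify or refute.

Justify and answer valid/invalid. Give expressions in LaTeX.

Valid: the claim telescopes to t_k.

s_(k+1) = (3*3**k - 4*k*factorial(k) - 4*factorial(k))/(3*3**k)
s_(k+1) − s_k = -4*(k - 2)*factorial(k)/(3*3**k)
(s_(k+1) − s_k) − t_k = 0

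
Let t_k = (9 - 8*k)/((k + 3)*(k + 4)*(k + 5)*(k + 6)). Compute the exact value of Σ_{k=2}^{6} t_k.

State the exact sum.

Σ = -193/9240

r(k) = (k + 3)*(8*k - 1)/((k + 7)*(8*k - 9)) after simplifying.
Factor: A=k + 3; B=k + 7; C=k - 9/8.
Key eq: (k + 3)·f(k+1) = (k + 6)·f(k) + (k - 9/8).
From deg A=1, deg B=1, deg C=1: d=3.
Solving with deg f ≤ 3: f(k) = k*(k**2 + 12*k - 193)/480.
R(k) = B(k−1)·f(k)/C(k) = k*(k + 6)*(k**2 + 12*k - 193)/(60*(8*k - 9)); s_k = R·t_k = k*(-k**2 - 12*k + 193)/(60*(k + 3)*(k + 4)*(k + 5)).
s_(k+1) − s_k = (9 - 8*k)/(k**4 + 18*k**3 + 119*k**2 + 342*k + 360) = t_k.
Evaluate s at k=7 and k=2: 7/1320 and 11/420; difference -193/9240.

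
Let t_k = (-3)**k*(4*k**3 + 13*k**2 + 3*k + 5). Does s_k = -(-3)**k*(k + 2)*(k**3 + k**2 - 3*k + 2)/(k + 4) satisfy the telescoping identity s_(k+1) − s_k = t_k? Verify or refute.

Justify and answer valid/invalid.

s_(k+1) = 3*(-3)**k*(k**4 + 7*k**3 + 14*k**2 + 7*k + 3)/(k + 5)
s_(k+1) − s_k = (-3)**k*(4*k**5 + 41*k**4 + 140*k**3 + 180*k**2 + 77*k + 56)/(k**2 + 9*k + 20)
(s_(k+1) − s_k) − t_k = (-3)**k*(-8*k**4 - 60*k**3 - 112*k**2 - 28*k - 44)/(k**2 + 9*k + 20)

Invalid: residual (-3)**k*(-8*k**4 - 60*k**3 - 112*k**2 - 28*k - 44)/(k**2 + 9*k + 20) ≠ 0.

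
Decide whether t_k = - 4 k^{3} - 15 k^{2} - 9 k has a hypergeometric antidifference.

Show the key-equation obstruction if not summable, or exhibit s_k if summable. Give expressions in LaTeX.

Yes. s_k = k \left(- k^{3} - 3 k^{2} + 2 k + 2\right).

r(k) = (4*k**3 + 27*k**2 + 51*k + 28)/(k*(4*k**2 + 15*k + 9)) after simplifying.
Normal form (A,B,C) = (1, 1, k**3 + 15*k**2/4 + 9*k/4).
Key eq: (1)·f(k+1) = (1)·f(k) + (k**3 + 15*k**2/4 + 9*k/4).
From deg A=0, deg B=0, deg C=3: d=4.
Solving with deg f ≤ 4: f(k) = k*(k - 1)*(k**2 + 4*k + 2)/4.
R(k) = B(k−1)·f(k)/C(k) = (k - 1)*(k**2 + 4*k + 2)/((k + 3)*(4*k + 3)); s_k = R·t_k = k*(-k**3 - 3*k**2 + 2*k + 2).
Check: Δs_k = k*(-4*k**2 - 15*k - 9). ✓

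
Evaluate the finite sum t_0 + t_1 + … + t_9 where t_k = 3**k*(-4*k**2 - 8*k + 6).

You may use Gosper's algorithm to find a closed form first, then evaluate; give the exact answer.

Σ = -10451676

Compute t_(k+1)/t_k: get 3*(2*k**2 + 8*k + 3)/(2*k**2 + 4*k - 3).
A = 3, B = 1, C = k**2 + 2*k - 3/2.
Solve (3)·f(k+1) − (1)·f(k) = k**2 + 2*k - 3/2.
Degrees (0,0,2) ⇒ d ≤ 2.
Match coefficients ⇒ f(k) = (2*k**2 - 2*k - 3)/4.
So s_k = (B(k−1)f/C)·t_k = ((2*k**2 - 2*k - 3)/(2*(2*k**2 + 4*k - 3)))·t_k = 3**k*(-2*k**2 + 2*k + 3).
Δs = 3**k*(-4*k**2 - 8*k + 6), as required.
Sum = s_(10) − s_(0); s_(10) = -10451673, s_(0) = 3 ⇒ -10451676.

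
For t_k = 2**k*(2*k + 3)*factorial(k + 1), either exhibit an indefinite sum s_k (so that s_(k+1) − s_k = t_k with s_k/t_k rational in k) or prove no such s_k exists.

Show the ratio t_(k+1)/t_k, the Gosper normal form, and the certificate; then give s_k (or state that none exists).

s_k = 2**k*factorial(k + 1)

r(k) = 2*(k + 2)*(2*k + 5)/(2*k + 3) after simplifying.
Factor: A=2*k + 4; B=1; C=k + 3/2.
Need (2*k + 4)·f(k+1) − (1)·f(k) = k + 3/2.
From deg A=1, deg B=0, deg C=1: d=0.
Solving with deg f ≤ 0: f(k) = 1/2.
Get s_k = R·t_k = 2**k*factorial(k + 1) with R(k) = B(k−1)f(k)/C(k) = 1/(2*k + 3).
Δs = 2**k*(2*k + 3)*factorial(k + 1), as required.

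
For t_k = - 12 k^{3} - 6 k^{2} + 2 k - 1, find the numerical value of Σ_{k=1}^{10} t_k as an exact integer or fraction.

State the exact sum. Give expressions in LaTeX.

Ratio r(k) = (12*k**3 + 42*k**2 + 46*k + 17)/(12*k**3 + 6*k**2 - 2*k + 1).
Factor: A=1; B=1; C=k**3 + k**2/2 - k/6 + 1/12.
Set up (1)·f(k+1) − (1)·f(k) − (k**3 + k**2/2 - k/6 + 1/12) = 0.
d = 4 from the (0,0,3) case.
Coefficient equations give f(k) = k*(3*k**3 - 4*k**2 - k + 3)/12.
Certificate R = B(k−1)f/C = k*(3*k**3 - 4*k**2 - k + 3)/(12*k**3 + 6*k**2 - 2*k + 1) gives s_k = k*(-3*k**3 + 4*k**2 + k - 3).
Verify: -12*k**3 - 6*k**2 + 2*k - 1 matches t_k.
Sum = s_(11) − s_(1); s_(11) = -38511, s_(1) = -1 ⇒ -38510.

Σ = -38510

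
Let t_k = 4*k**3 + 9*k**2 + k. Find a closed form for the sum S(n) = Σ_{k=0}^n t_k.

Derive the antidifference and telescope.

S(n) = n*(n**3 + 5*n**2 + 6*n + 2)

The ratio is (4*k**3 + 21*k**2 + 31*k + 14)/(k*(4*k**2 + 9*k + 1)).
Factor: A=1; B=1; C=k**3 + 9*k**2/4 + k/4.
Need (1)·f(k+1) − (1)·f(k) = k**3 + 9*k**2/4 + k/4.
From deg A=0, deg B=0, deg C=3: d=4.
Match coefficients ⇒ f(k) = k*(k - 1)*(k**2 + 2*k - 1)/4.
Certificate R = B(k−1)f/C = (k - 1)*(k**2 + 2*k - 1)/(4*k**2 + 9*k + 1) gives s_k = k*(k**3 + k**2 - 3*k + 1).
Check: Δs_k = k*(4*k**2 + 9*k + 1). ✓
Evaluate: s_(n+1) = n*(n**3 + 5*n**2 + 6*n + 2); subtract s_(0) = 0 ⇒ S(n) = n*(n**3 + 5*n**2 + 6*n + 2).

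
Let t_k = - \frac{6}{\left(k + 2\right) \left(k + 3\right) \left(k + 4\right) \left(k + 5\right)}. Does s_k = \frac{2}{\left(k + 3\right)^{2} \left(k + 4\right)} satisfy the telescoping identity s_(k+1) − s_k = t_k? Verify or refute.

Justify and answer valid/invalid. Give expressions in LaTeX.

s_(k+1) = 2/((k + 4)**2*(k + 5))
s_(k+1) − s_k = 2*((k + 3)**2 - (k + 4)*(k + 5))/((k + 3)**2*(k + 4)**2*(k + 5))
(s_(k+1) − s_k) − t_k = 4*(2*k + 7)/(k**6 + 21*k**5 + 181*k**4 + 819*k**3 + 2050*k**2 + 2688*k + 1440)

Invalid: residual \frac{4 \left(2 k + 7\right)}{k^{6} + 21 k^{5} + 181 k^{4} + 819 k^{3} + 2050 k^{2} + 2688 k + 1440} ≠ 0.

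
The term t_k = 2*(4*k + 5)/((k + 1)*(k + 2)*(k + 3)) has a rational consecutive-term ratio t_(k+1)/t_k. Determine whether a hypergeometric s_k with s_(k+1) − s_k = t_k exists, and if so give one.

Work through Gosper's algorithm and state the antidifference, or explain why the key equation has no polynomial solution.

r(k) = (k + 1)*(4*k + 9)/((k + 4)*(4*k + 5)) after simplifying.
So A=k + 1 and B=k + 4, with C=k + 5/4.
Need (k + 1)·f(k+1) − (k + 3)·f(k) = k + 5/4.
Degrees (1,1,1) ⇒ d ≤ 2.
Solving with deg f ≤ 2: f(k) = k*(9*k + 11)/16.
R(k) = B(k−1)·f(k)/C(k) = k*(k + 3)*(9*k + 11)/(4*(4*k + 5)); s_k = R·t_k = k*(9*k + 11)/(2*(k + 1)*(k + 2)).
Check: Δs_k = 2*(4*k + 5)/(k**3 + 6*k**2 + 11*k + 6). ✓

s_k = k*(9*k + 11)/(2*(k + 1)*(k + 2))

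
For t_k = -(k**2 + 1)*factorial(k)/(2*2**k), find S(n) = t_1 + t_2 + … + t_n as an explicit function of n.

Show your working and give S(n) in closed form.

S(n) = 2**(-n - 1)*(2**n - n**2*factorial(n) - 2*n*factorial(n) - factorial(n))

The ratio is (k + 1)*((k + 1)**2 + 1)/(2*(k**2 + 1)).
Gosper form: A/B · C(k+1)/C(k) with A=k/2 + 1/2, B=1, C=k**2 + 1.
Need (k/2 + 1/2)·f(k+1) − (1)·f(k) = k**2 + 1.
From deg A=1, deg B=0, deg C=2: d=1.
Match coefficients ⇒ f(k) = 2*k.
Get s_k = R·t_k = -k*factorial(k)/2**k with R(k) = B(k−1)f(k)/C(k) = 2*k/(k**2 + 1).
Verify: -(k**2 + 1)*factorial(k)/(2*2**k) matches t_k.
s_(n+1) = -2**(-n - 1)*(n + 1)*factorial(n + 1) and s_(1) = -1/2, so S(n) = 2**(-n - 1)*(2**n - n**2*factorial(n) - 2*n*factorial(n) - factorial(n)).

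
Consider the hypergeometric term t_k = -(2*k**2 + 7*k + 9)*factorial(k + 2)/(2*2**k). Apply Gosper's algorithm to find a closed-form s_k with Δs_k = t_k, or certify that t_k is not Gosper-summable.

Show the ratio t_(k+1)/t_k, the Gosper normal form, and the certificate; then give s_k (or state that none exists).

Compute t_(k+1)/t_k: get (k + 3)*(7*k + 2*(k + 1)**2 + 16)/(2*(2*k**2 + 7*k + 9)).
Normal form (A,B,C) = (k/2 + 3/2, 1, k**2 + 7*k/2 + 9/2).
Key eq: (k/2 + 3/2)·f(k+1) = (1)·f(k) + (k**2 + 7*k/2 + 9/2).
From deg A=1, deg B=0, deg C=2: d=1.
A polynomial solution: f(k) = 2*k + 3.
R(k) = B(k−1)·f(k)/C(k) = 2*(2*k + 3)/(2*k**2 + 7*k + 9); s_k = R·t_k = -(2*k + 3)*factorial(k + 2)/2**k.
Δs = -(2*k**2 + 7*k + 9)*factorial(k + 2)/(2*2**k), as required.

s_k = -(2*k + 3)*factorial(k + 2)/2**k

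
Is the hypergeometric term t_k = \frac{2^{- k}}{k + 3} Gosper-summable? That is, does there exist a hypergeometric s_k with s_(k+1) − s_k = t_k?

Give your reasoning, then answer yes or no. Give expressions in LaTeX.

t_(k+1)/t_k = (k + 3)/(2*(k + 4)).
Take A(k)=k/2 + 3/2, B(k)=k + 4, C(k)=1.
Key eq: (k/2 + 3/2)·f(k+1) = (k + 3)·f(k) + (1).
d = -1 from the (1,1,0) case.
d = -1 < 0 ⇒ no nonzero polynomial f; not summable.

No; the degree bound rules out any f.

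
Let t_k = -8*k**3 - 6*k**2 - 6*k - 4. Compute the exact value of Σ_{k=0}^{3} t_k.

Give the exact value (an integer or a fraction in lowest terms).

The ratio is (4*k**3 + 15*k**2 + 21*k + 12)/(4*k**3 + 3*k**2 + 3*k + 2).
Normal form (A,B,C) = (1, 1, k**3 + 3*k**2/4 + 3*k/4 + 1/2).
Solve (1)·f(k+1) − (1)·f(k) = k**3 + 3*k**2/4 + 3*k/4 + 1/2.
Degrees (0,0,3) ⇒ d ≤ 4.
Coefficient equations give f(k) = k*(k**3 - k**2 + k + 1)/4.
Then R = B(k−1)f/C = k*(k**3 - k**2 + k + 1)/(4*k**3 + 3*k**2 + 3*k + 2), so s_k = R(k)·t_k = 2*k*(-k**3 + k**2 - k - 1).
Check: Δs_k = -8*k**3 - 6*k**2 - 6*k - 4. ✓
Telescoping: Σ = s_(4) − s_(0) = -424 − (0) = -424.

Σ = -424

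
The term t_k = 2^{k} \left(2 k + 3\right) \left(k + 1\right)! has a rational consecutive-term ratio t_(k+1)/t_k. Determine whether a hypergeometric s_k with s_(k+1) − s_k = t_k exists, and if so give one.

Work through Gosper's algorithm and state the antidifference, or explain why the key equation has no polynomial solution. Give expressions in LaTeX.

s_k = 2^{k} \left(k + 1\right)!

t_(k+1)/t_k = 2*(k + 2)*(2*k + 5)/(2*k + 3).
Factor: A=2*k + 4; B=1; C=k + 3/2.
Key eq: (2*k + 4)·f(k+1) = (1)·f(k) + (k + 3/2).
Degrees (1,0,1) ⇒ d ≤ 0.
Solving with deg f ≤ 0: f(k) = 1/2.
Then R = B(k−1)f/C = 1/(2*k + 3), so s_k = R(k)·t_k = 2**k*factorial(k + 1).
s_(k+1) − s_k = 2**k*(2*k + 3)*factorial(k + 1) = t_k.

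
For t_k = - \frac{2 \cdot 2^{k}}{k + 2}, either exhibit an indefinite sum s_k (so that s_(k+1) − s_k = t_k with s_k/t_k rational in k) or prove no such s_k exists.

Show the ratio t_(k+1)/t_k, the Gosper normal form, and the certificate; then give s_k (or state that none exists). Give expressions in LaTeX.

t_(k+1)/t_k = 2*(k + 2)/(k + 3).
Take A(k)=2*k + 4, B(k)=k + 3, C(k)=1.
f must satisfy (2*k + 4)·f(k+1) − (k + 2)·f(k) = 1.
deg f ≤ -1 (via 1,1,0).
d = -1 < 0 ⇒ no nonzero polynomial f; not summable.

not Gosper-summable; s_k does not exist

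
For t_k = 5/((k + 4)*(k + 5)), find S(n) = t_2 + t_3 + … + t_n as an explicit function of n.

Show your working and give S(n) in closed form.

S(n) = 5*(n - 1)/(6*(n + 5))

r(k) = (k + 4)/(k + 6) after simplifying.
Factor: A=k + 4; B=k + 6; C=1.
Set up (k + 4)·f(k+1) − (k + 5)·f(k) − (1) = 0.
deg f ≤ 1 (via 1,1,0).
Match coefficients ⇒ f(k) = k/4.
Then R = B(k−1)f/C = k*(k + 5)/4, so s_k = R(k)·t_k = 5*k/(4*(k + 4)).
Δs = 5/(k**2 + 9*k + 20), as required.
Telescope: S(n) = s_(n+1) − s_(2) = 5*(n + 1)/(4*(n + 5)) − (5/12) = 5*(n - 1)/(6*(n + 5)).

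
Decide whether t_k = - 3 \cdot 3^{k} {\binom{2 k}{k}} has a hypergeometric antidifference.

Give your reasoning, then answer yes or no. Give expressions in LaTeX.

t_(k+1)/t_k = 6*(2*k + 1)/(k + 1).
Normal form (A,B,C) = (12*k + 6, k + 1, 1).
Solve (12*k + 6)·f(k+1) − (k)·f(k) = 1.
d = -1 from the (1,1,0) case.
deg f ≤ -1 is impossible — no certificate.

No — negative degree bound, so no certificate f.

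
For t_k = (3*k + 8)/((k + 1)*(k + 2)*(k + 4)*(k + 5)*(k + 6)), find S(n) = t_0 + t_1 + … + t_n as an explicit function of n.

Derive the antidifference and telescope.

S(n) = (n**3 + 13*n**2 + 52*n + 40)/(20*(n**3 + 13*n**2 + 52*n + 60))

Step 1: r(k) = (k + 1)*(k + 4)*(3*k + 11)/((k + 3)*(k + 7)*(3*k + 8)).
Take A(k)=k + 1, B(k)=k + 7, C(k)=k**2 + 17*k/3 + 8.
f must satisfy (k + 1)·f(k+1) − (k + 6)·f(k) = k**2 + 17*k/3 + 8.
d = 5 from the (1,1,2) case.
A polynomial solution: f(k) = k*(k + 2)*(k + 3)*(k**2 + 10*k + 29)/60.
So s_k = (B(k−1)f/C)·t_k = (k*(k + 2)*(k + 6)*(k**2 + 10*k + 29)/(20*(3*k + 8)))·t_k = k*(k**2 + 10*k + 29)/(20*(k**3 + 10*k**2 + 29*k + 20)).
Verify: (3*k + 8)/(k**5 + 18*k**4 + 121*k**3 + 372*k**2 + 508*k + 240) matches t_k.
Evaluate: s_(n+1) = (n**3 + 13*n**2 + 52*n + 40)/(20*(n**3 + 13*n**2 + 52*n + 60)); subtract s_(0) = 0 ⇒ S(n) = (n**3 + 13*n**2 + 52*n + 40)/(20*(n**3 + 13*n**2 + 52*n + 60)).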